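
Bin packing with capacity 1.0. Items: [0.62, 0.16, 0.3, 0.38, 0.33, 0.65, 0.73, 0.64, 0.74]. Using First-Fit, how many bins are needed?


Place items sequentially using First-Fit:
  Item 0.62 -> new Bin 1
  Item 0.16 -> Bin 1 (now 0.78)
  Item 0.3 -> new Bin 2
  Item 0.38 -> Bin 2 (now 0.68)
  Item 0.33 -> new Bin 3
  Item 0.65 -> Bin 3 (now 0.98)
  Item 0.73 -> new Bin 4
  Item 0.64 -> new Bin 5
  Item 0.74 -> new Bin 6
Total bins used = 6

6


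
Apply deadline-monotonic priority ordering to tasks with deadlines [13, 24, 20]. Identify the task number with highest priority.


Sort tasks by relative deadline (ascending):
  Task 1: deadline = 13
  Task 3: deadline = 20
  Task 2: deadline = 24
Priority order (highest first): [1, 3, 2]
Highest priority task = 1

1


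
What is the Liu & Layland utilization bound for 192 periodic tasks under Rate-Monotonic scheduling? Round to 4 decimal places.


Compute 2^(1/192) = 1.0036166660
Subtract 1: 1.0036166660 - 1 = 0.0036166660
Multiply by n: 192 * 0.0036166660 = 0.6943998720
Round to 4 dp: 0.6944

0.6944


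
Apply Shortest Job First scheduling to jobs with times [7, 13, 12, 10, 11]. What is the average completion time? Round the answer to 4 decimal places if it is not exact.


SJF order (ascending): [7, 10, 11, 12, 13]
Completion times:
  Job 1: burst=7, C=7
  Job 2: burst=10, C=17
  Job 3: burst=11, C=28
  Job 4: burst=12, C=40
  Job 5: burst=13, C=53
Average completion = 145/5 = 29.0

29.0


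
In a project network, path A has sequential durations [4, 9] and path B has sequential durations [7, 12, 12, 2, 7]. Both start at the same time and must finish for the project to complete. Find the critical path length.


Path A total = 4 + 9 = 13
Path B total = 7 + 12 + 12 + 2 + 7 = 40
Critical path = longest path = max(13, 40) = 40

40


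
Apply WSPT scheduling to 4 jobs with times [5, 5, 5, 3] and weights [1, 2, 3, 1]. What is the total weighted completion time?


Compute p/w ratios and sort ascending (WSPT): [(5, 3), (5, 2), (3, 1), (5, 1)]
Compute weighted completion times:
  Job (p=5,w=3): C=5, w*C=3*5=15
  Job (p=5,w=2): C=10, w*C=2*10=20
  Job (p=3,w=1): C=13, w*C=1*13=13
  Job (p=5,w=1): C=18, w*C=1*18=18
Total weighted completion time = 66

66


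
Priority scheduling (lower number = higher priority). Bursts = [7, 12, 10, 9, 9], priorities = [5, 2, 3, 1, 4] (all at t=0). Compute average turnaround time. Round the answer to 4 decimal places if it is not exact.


Sort by priority (ascending = highest first):
Order: [(1, 9), (2, 12), (3, 10), (4, 9), (5, 7)]
Completion times:
  Priority 1, burst=9, C=9
  Priority 2, burst=12, C=21
  Priority 3, burst=10, C=31
  Priority 4, burst=9, C=40
  Priority 5, burst=7, C=47
Average turnaround = 148/5 = 29.6

29.6


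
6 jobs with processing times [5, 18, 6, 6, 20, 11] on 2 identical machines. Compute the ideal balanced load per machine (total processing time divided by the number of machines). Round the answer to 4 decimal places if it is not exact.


Total processing time = 5 + 18 + 6 + 6 + 20 + 11 = 66
Number of machines = 2
Ideal balanced load = 66 / 2 = 33.0

33.0


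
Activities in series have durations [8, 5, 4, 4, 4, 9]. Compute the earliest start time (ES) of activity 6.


Activity 6 starts after activities 1 through 5 complete.
Predecessor durations: [8, 5, 4, 4, 4]
ES = 8 + 5 + 4 + 4 + 4 = 25

25


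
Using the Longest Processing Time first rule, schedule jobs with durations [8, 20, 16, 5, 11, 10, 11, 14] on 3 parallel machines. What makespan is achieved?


Sort jobs in decreasing order (LPT): [20, 16, 14, 11, 11, 10, 8, 5]
Assign each job to the least loaded machine:
  Machine 1: jobs [20, 10], load = 30
  Machine 2: jobs [16, 11, 5], load = 32
  Machine 3: jobs [14, 11, 8], load = 33
Makespan = max load = 33

33


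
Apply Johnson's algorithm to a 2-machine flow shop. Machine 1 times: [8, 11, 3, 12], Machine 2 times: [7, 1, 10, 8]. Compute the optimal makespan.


Apply Johnson's rule:
  Group 1 (a <= b): [(3, 3, 10)]
  Group 2 (a > b): [(4, 12, 8), (1, 8, 7), (2, 11, 1)]
Optimal job order: [3, 4, 1, 2]
Schedule:
  Job 3: M1 done at 3, M2 done at 13
  Job 4: M1 done at 15, M2 done at 23
  Job 1: M1 done at 23, M2 done at 30
  Job 2: M1 done at 34, M2 done at 35
Makespan = 35

35


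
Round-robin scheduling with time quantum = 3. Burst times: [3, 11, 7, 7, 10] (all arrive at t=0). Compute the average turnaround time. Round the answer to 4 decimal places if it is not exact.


Time quantum = 3
Execution trace:
  J1 runs 3 units, time = 3
  J2 runs 3 units, time = 6
  J3 runs 3 units, time = 9
  J4 runs 3 units, time = 12
  J5 runs 3 units, time = 15
  J2 runs 3 units, time = 18
  J3 runs 3 units, time = 21
  J4 runs 3 units, time = 24
  J5 runs 3 units, time = 27
  J2 runs 3 units, time = 30
  J3 runs 1 units, time = 31
  J4 runs 1 units, time = 32
  J5 runs 3 units, time = 35
  J2 runs 2 units, time = 37
  J5 runs 1 units, time = 38
Finish times: [3, 37, 31, 32, 38]
Average turnaround = 141/5 = 28.2

28.2


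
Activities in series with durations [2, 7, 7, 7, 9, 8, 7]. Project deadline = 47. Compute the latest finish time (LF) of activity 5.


LF(activity 5) = deadline - sum of successor durations
Successors: activities 6 through 7 with durations [8, 7]
Sum of successor durations = 15
LF = 47 - 15 = 32

32


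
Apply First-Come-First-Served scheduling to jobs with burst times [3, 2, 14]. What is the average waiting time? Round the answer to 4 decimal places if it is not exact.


FCFS order (as given): [3, 2, 14]
Waiting times:
  Job 1: wait = 0
  Job 2: wait = 3
  Job 3: wait = 5
Sum of waiting times = 8
Average waiting time = 8/3 = 2.6667

2.6667


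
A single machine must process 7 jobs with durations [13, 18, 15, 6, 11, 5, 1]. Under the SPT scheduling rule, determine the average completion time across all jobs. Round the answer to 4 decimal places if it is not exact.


Sort jobs by processing time (SPT order): [1, 5, 6, 11, 13, 15, 18]
Compute completion times sequentially:
  Job 1: processing = 1, completes at 1
  Job 2: processing = 5, completes at 6
  Job 3: processing = 6, completes at 12
  Job 4: processing = 11, completes at 23
  Job 5: processing = 13, completes at 36
  Job 6: processing = 15, completes at 51
  Job 7: processing = 18, completes at 69
Sum of completion times = 198
Average completion time = 198/7 = 28.2857

28.2857


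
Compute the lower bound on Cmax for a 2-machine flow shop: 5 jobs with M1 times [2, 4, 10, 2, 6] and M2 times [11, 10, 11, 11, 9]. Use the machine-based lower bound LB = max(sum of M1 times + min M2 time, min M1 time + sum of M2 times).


LB1 = sum(M1 times) + min(M2 times) = 24 + 9 = 33
LB2 = min(M1 times) + sum(M2 times) = 2 + 52 = 54
Lower bound = max(LB1, LB2) = max(33, 54) = 54

54


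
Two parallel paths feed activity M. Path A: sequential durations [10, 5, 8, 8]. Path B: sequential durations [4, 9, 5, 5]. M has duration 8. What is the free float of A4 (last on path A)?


ES(A4) = sum of predecessors on chain A = 23
EF(A4) = ES + duration = 23 + 8 = 31
Successor of A4 is M. ES(M) = max(sum(A), sum(B)) = max(31, 23) = 31
Free float = ES(successor) - EF(current) = 31 - 31 = 0

0


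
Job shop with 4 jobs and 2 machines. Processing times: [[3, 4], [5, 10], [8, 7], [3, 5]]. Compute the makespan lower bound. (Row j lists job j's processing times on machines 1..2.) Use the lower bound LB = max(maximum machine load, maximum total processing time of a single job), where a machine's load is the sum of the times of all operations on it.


Machine loads:
  Machine 1: 3 + 5 + 8 + 3 = 19
  Machine 2: 4 + 10 + 7 + 5 = 26
Max machine load = 26
Job totals:
  Job 1: 7
  Job 2: 15
  Job 3: 15
  Job 4: 8
Max job total = 15
Lower bound = max(26, 15) = 26

26


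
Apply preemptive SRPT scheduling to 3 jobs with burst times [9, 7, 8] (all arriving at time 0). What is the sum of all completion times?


Since all jobs arrive at t=0, SRPT equals SPT ordering.
SPT order: [7, 8, 9]
Completion times:
  Job 1: p=7, C=7
  Job 2: p=8, C=15
  Job 3: p=9, C=24
Total completion time = 7 + 15 + 24 = 46

46


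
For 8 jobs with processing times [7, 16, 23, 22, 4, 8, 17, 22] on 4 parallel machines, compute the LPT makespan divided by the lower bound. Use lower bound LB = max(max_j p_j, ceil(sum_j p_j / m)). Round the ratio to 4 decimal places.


LPT order: [23, 22, 22, 17, 16, 8, 7, 4]
Machine loads after assignment: [27, 30, 29, 33]
LPT makespan = 33
Lower bound = max(max_job, ceil(total/4)) = max(23, 30) = 30
Ratio = 33 / 30 = 1.1

1.1


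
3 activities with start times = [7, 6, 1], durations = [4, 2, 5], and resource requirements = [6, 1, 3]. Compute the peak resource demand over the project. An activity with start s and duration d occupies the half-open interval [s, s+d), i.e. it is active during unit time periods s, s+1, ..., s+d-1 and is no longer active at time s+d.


Each activity i is active on [start_i, start_i + duration_i).
Compute total resource usage per time slot:
  t=0: active resources = [], total = 0
  t=1: active resources = [3], total = 3
  t=2: active resources = [3], total = 3
  t=3: active resources = [3], total = 3
  t=4: active resources = [3], total = 3
  t=5: active resources = [3], total = 3
  t=6: active resources = [1], total = 1
  t=7: active resources = [6, 1], total = 7
  t=8: active resources = [6], total = 6
  t=9: active resources = [6], total = 6
  t=10: active resources = [6], total = 6
Peak resource demand = 7

7


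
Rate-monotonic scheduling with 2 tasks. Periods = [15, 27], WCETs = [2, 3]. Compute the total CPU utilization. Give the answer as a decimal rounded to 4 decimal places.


Compute individual utilizations (exact fractions):
  Task 1: C/T = 2/15 (approx. 0.1333)
  Task 2: C/T = 3/27 = 1/9 (approx. 0.1111)
Total utilization U = 2/15 + 1/9 = 11/45
Rounded to 4 decimal places: U = 0.2444
RM (Liu & Layland) bound for 2 tasks = 0.828427; compare with U = 11/45 (approx. 0.244444)
U <= bound, so schedulable by RM sufficient condition.

0.2444


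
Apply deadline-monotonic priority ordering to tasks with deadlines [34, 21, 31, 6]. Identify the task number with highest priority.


Sort tasks by relative deadline (ascending):
  Task 4: deadline = 6
  Task 2: deadline = 21
  Task 3: deadline = 31
  Task 1: deadline = 34
Priority order (highest first): [4, 2, 3, 1]
Highest priority task = 4

4


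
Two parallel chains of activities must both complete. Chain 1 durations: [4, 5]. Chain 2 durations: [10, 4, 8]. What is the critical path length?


Path A total = 4 + 5 = 9
Path B total = 10 + 4 + 8 = 22
Critical path = longest path = max(9, 22) = 22

22


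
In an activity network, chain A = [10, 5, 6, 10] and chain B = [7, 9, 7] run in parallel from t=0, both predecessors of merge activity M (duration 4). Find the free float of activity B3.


ES(B3) = sum of predecessors on chain B = 16
EF(B3) = ES + duration = 16 + 7 = 23
Successor of B3 is M. ES(M) = max(sum(A), sum(B)) = max(31, 23) = 31
Free float = ES(successor) - EF(current) = 31 - 23 = 8

8


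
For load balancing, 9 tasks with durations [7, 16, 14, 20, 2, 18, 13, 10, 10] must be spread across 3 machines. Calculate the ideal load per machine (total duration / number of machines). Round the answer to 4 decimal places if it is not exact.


Total processing time = 7 + 16 + 14 + 20 + 2 + 18 + 13 + 10 + 10 = 110
Number of machines = 3
Ideal balanced load = 110 / 3 = 36.6667

36.6667


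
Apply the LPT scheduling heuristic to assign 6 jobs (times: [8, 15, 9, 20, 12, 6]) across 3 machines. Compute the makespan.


Sort jobs in decreasing order (LPT): [20, 15, 12, 9, 8, 6]
Assign each job to the least loaded machine:
  Machine 1: jobs [20, 6], load = 26
  Machine 2: jobs [15, 8], load = 23
  Machine 3: jobs [12, 9], load = 21
Makespan = max load = 26

26


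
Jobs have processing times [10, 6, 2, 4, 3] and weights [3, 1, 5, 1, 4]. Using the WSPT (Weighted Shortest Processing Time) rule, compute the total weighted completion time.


Compute p/w ratios and sort ascending (WSPT): [(2, 5), (3, 4), (10, 3), (4, 1), (6, 1)]
Compute weighted completion times:
  Job (p=2,w=5): C=2, w*C=5*2=10
  Job (p=3,w=4): C=5, w*C=4*5=20
  Job (p=10,w=3): C=15, w*C=3*15=45
  Job (p=4,w=1): C=19, w*C=1*19=19
  Job (p=6,w=1): C=25, w*C=1*25=25
Total weighted completion time = 119

119


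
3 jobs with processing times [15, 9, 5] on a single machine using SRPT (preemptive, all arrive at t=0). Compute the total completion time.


Since all jobs arrive at t=0, SRPT equals SPT ordering.
SPT order: [5, 9, 15]
Completion times:
  Job 1: p=5, C=5
  Job 2: p=9, C=14
  Job 3: p=15, C=29
Total completion time = 5 + 14 + 29 = 48

48


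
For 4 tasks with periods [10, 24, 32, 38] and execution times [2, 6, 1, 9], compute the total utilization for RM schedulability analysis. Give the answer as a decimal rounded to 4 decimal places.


Compute individual utilizations (exact fractions):
  Task 1: C/T = 2/10 = 1/5 (approx. 0.2)
  Task 2: C/T = 6/24 = 1/4 (approx. 0.25)
  Task 3: C/T = 1/32 (approx. 0.0313)
  Task 4: C/T = 9/38 (approx. 0.2368)
Total utilization U = 1/5 + 1/4 + 1/32 + 9/38 = 2183/3040
Rounded to 4 decimal places: U = 0.7181
RM (Liu & Layland) bound for 4 tasks = 0.756828; compare with U = 2183/3040 (approx. 0.718092)
U <= bound, so schedulable by RM sufficient condition.

0.7181


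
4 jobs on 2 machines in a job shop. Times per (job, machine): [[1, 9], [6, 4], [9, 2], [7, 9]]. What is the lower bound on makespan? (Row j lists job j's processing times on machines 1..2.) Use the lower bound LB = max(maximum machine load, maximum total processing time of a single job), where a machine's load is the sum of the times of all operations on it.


Machine loads:
  Machine 1: 1 + 6 + 9 + 7 = 23
  Machine 2: 9 + 4 + 2 + 9 = 24
Max machine load = 24
Job totals:
  Job 1: 10
  Job 2: 10
  Job 3: 11
  Job 4: 16
Max job total = 16
Lower bound = max(24, 16) = 24

24


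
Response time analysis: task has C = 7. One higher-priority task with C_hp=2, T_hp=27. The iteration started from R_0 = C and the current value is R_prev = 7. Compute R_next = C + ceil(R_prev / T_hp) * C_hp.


R_next = C + ceil(R_prev / T_hp) * C_hp
ceil(7 / 27) = ceil(0.2593) = 1
Interference = 1 * 2 = 2
R_next = 7 + 2 = 9

9


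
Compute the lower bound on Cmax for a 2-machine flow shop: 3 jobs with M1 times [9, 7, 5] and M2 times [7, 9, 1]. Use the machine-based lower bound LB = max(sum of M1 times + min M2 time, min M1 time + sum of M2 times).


LB1 = sum(M1 times) + min(M2 times) = 21 + 1 = 22
LB2 = min(M1 times) + sum(M2 times) = 5 + 17 = 22
Lower bound = max(LB1, LB2) = max(22, 22) = 22

22


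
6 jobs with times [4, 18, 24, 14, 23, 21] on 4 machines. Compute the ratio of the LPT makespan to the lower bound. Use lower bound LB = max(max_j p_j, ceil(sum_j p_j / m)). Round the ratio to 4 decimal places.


LPT order: [24, 23, 21, 18, 14, 4]
Machine loads after assignment: [24, 23, 25, 32]
LPT makespan = 32
Lower bound = max(max_job, ceil(total/4)) = max(24, 26) = 26
Ratio = 32 / 26 = 1.2308

1.2308


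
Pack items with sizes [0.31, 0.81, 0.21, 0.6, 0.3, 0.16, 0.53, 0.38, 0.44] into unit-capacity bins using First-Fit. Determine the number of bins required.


Place items sequentially using First-Fit:
  Item 0.31 -> new Bin 1
  Item 0.81 -> new Bin 2
  Item 0.21 -> Bin 1 (now 0.52)
  Item 0.6 -> new Bin 3
  Item 0.3 -> Bin 1 (now 0.82)
  Item 0.16 -> Bin 1 (now 0.98)
  Item 0.53 -> new Bin 4
  Item 0.38 -> Bin 3 (now 0.98)
  Item 0.44 -> Bin 4 (now 0.97)
Total bins used = 4

4


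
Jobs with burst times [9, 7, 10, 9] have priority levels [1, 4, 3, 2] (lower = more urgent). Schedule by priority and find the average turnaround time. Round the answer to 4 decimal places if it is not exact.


Sort by priority (ascending = highest first):
Order: [(1, 9), (2, 9), (3, 10), (4, 7)]
Completion times:
  Priority 1, burst=9, C=9
  Priority 2, burst=9, C=18
  Priority 3, burst=10, C=28
  Priority 4, burst=7, C=35
Average turnaround = 90/4 = 22.5

22.5


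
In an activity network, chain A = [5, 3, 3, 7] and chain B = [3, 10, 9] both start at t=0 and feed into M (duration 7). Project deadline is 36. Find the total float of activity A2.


Forward pass: ES(A2) = sum of predecessors on chain A = 5
EF = ES + duration = 5 + 3 = 8
Backward pass: LF(M) = deadline = 36; LS(M) = 36 - 7 = 29
LF(A2) = LS(M) - sum(successors on chain A) = 29 - 10 = 19
LS = LF - duration = 19 - 3 = 16
Total float = LS - ES = 16 - 5 = 11

11


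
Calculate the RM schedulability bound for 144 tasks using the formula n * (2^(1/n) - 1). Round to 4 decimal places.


Compute 2^(1/144) = 1.0048251257
Subtract 1: 1.0048251257 - 1 = 0.0048251257
Multiply by n: 144 * 0.0048251257 = 0.6948181008
Round to 4 dp: 0.6948

0.6948


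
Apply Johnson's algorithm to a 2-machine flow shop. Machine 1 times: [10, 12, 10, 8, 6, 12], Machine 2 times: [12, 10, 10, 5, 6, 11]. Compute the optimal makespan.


Apply Johnson's rule:
  Group 1 (a <= b): [(5, 6, 6), (1, 10, 12), (3, 10, 10)]
  Group 2 (a > b): [(6, 12, 11), (2, 12, 10), (4, 8, 5)]
Optimal job order: [5, 1, 3, 6, 2, 4]
Schedule:
  Job 5: M1 done at 6, M2 done at 12
  Job 1: M1 done at 16, M2 done at 28
  Job 3: M1 done at 26, M2 done at 38
  Job 6: M1 done at 38, M2 done at 49
  Job 2: M1 done at 50, M2 done at 60
  Job 4: M1 done at 58, M2 done at 65
Makespan = 65

65


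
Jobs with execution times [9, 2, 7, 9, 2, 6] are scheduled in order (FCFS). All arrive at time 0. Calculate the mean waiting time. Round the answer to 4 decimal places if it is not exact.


FCFS order (as given): [9, 2, 7, 9, 2, 6]
Waiting times:
  Job 1: wait = 0
  Job 2: wait = 9
  Job 3: wait = 11
  Job 4: wait = 18
  Job 5: wait = 27
  Job 6: wait = 29
Sum of waiting times = 94
Average waiting time = 94/6 = 15.6667

15.6667


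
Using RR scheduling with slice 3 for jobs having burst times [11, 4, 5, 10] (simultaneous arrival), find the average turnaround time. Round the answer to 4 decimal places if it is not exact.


Time quantum = 3
Execution trace:
  J1 runs 3 units, time = 3
  J2 runs 3 units, time = 6
  J3 runs 3 units, time = 9
  J4 runs 3 units, time = 12
  J1 runs 3 units, time = 15
  J2 runs 1 units, time = 16
  J3 runs 2 units, time = 18
  J4 runs 3 units, time = 21
  J1 runs 3 units, time = 24
  J4 runs 3 units, time = 27
  J1 runs 2 units, time = 29
  J4 runs 1 units, time = 30
Finish times: [29, 16, 18, 30]
Average turnaround = 93/4 = 23.25

23.25


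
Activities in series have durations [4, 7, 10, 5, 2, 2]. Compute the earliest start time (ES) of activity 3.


Activity 3 starts after activities 1 through 2 complete.
Predecessor durations: [4, 7]
ES = 4 + 7 = 11

11


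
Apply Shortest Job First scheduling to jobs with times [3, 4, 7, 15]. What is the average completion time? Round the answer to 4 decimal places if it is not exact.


SJF order (ascending): [3, 4, 7, 15]
Completion times:
  Job 1: burst=3, C=3
  Job 2: burst=4, C=7
  Job 3: burst=7, C=14
  Job 4: burst=15, C=29
Average completion = 53/4 = 13.25

13.25


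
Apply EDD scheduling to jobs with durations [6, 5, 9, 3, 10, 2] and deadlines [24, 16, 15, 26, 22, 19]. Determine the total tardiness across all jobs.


Sort by due date (EDD order): [(9, 15), (5, 16), (2, 19), (10, 22), (6, 24), (3, 26)]
Compute completion times and tardiness:
  Job 1: p=9, d=15, C=9, tardiness=max(0,9-15)=0
  Job 2: p=5, d=16, C=14, tardiness=max(0,14-16)=0
  Job 3: p=2, d=19, C=16, tardiness=max(0,16-19)=0
  Job 4: p=10, d=22, C=26, tardiness=max(0,26-22)=4
  Job 5: p=6, d=24, C=32, tardiness=max(0,32-24)=8
  Job 6: p=3, d=26, C=35, tardiness=max(0,35-26)=9
Total tardiness = 21

21


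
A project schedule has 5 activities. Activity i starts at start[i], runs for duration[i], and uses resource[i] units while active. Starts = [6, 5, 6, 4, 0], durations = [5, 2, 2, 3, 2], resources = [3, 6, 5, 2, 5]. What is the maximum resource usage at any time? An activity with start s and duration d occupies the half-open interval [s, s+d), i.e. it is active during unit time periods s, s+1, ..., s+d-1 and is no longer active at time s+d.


Each activity i is active on [start_i, start_i + duration_i).
Compute total resource usage per time slot:
  t=0: active resources = [5], total = 5
  t=1: active resources = [5], total = 5
  t=2: active resources = [], total = 0
  t=3: active resources = [], total = 0
  t=4: active resources = [2], total = 2
  t=5: active resources = [6, 2], total = 8
  t=6: active resources = [3, 6, 5, 2], total = 16
  t=7: active resources = [3, 5], total = 8
  t=8: active resources = [3], total = 3
  t=9: active resources = [3], total = 3
  t=10: active resources = [3], total = 3
Peak resource demand = 16

16


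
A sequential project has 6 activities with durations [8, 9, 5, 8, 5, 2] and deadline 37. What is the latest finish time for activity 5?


LF(activity 5) = deadline - sum of successor durations
Successors: activities 6 through 6 with durations [2]
Sum of successor durations = 2
LF = 37 - 2 = 35

35


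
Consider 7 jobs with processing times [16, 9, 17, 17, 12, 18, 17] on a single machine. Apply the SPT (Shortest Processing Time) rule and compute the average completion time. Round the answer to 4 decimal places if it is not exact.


Sort jobs by processing time (SPT order): [9, 12, 16, 17, 17, 17, 18]
Compute completion times sequentially:
  Job 1: processing = 9, completes at 9
  Job 2: processing = 12, completes at 21
  Job 3: processing = 16, completes at 37
  Job 4: processing = 17, completes at 54
  Job 5: processing = 17, completes at 71
  Job 6: processing = 17, completes at 88
  Job 7: processing = 18, completes at 106
Sum of completion times = 386
Average completion time = 386/7 = 55.1429

55.1429


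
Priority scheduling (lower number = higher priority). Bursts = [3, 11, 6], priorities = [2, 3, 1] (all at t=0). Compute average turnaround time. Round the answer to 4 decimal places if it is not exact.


Sort by priority (ascending = highest first):
Order: [(1, 6), (2, 3), (3, 11)]
Completion times:
  Priority 1, burst=6, C=6
  Priority 2, burst=3, C=9
  Priority 3, burst=11, C=20
Average turnaround = 35/3 = 11.6667

11.6667


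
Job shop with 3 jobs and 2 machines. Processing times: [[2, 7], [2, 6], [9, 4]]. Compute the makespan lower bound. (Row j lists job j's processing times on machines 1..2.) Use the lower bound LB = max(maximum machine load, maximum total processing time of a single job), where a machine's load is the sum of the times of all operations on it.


Machine loads:
  Machine 1: 2 + 2 + 9 = 13
  Machine 2: 7 + 6 + 4 = 17
Max machine load = 17
Job totals:
  Job 1: 9
  Job 2: 8
  Job 3: 13
Max job total = 13
Lower bound = max(17, 13) = 17

17


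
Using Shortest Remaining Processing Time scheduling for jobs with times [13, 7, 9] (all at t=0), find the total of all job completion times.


Since all jobs arrive at t=0, SRPT equals SPT ordering.
SPT order: [7, 9, 13]
Completion times:
  Job 1: p=7, C=7
  Job 2: p=9, C=16
  Job 3: p=13, C=29
Total completion time = 7 + 16 + 29 = 52

52


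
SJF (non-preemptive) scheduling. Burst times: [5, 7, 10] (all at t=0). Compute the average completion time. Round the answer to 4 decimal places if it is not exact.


SJF order (ascending): [5, 7, 10]
Completion times:
  Job 1: burst=5, C=5
  Job 2: burst=7, C=12
  Job 3: burst=10, C=22
Average completion = 39/3 = 13.0

13.0


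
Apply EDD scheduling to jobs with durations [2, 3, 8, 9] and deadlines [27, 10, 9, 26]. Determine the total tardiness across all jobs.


Sort by due date (EDD order): [(8, 9), (3, 10), (9, 26), (2, 27)]
Compute completion times and tardiness:
  Job 1: p=8, d=9, C=8, tardiness=max(0,8-9)=0
  Job 2: p=3, d=10, C=11, tardiness=max(0,11-10)=1
  Job 3: p=9, d=26, C=20, tardiness=max(0,20-26)=0
  Job 4: p=2, d=27, C=22, tardiness=max(0,22-27)=0
Total tardiness = 1

1


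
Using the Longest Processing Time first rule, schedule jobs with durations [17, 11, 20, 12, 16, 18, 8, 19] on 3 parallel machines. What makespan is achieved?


Sort jobs in decreasing order (LPT): [20, 19, 18, 17, 16, 12, 11, 8]
Assign each job to the least loaded machine:
  Machine 1: jobs [20, 12, 11], load = 43
  Machine 2: jobs [19, 16, 8], load = 43
  Machine 3: jobs [18, 17], load = 35
Makespan = max load = 43

43


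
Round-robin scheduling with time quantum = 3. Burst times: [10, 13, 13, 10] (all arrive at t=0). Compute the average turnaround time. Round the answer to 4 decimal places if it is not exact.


Time quantum = 3
Execution trace:
  J1 runs 3 units, time = 3
  J2 runs 3 units, time = 6
  J3 runs 3 units, time = 9
  J4 runs 3 units, time = 12
  J1 runs 3 units, time = 15
  J2 runs 3 units, time = 18
  J3 runs 3 units, time = 21
  J4 runs 3 units, time = 24
  J1 runs 3 units, time = 27
  J2 runs 3 units, time = 30
  J3 runs 3 units, time = 33
  J4 runs 3 units, time = 36
  J1 runs 1 units, time = 37
  J2 runs 3 units, time = 40
  J3 runs 3 units, time = 43
  J4 runs 1 units, time = 44
  J2 runs 1 units, time = 45
  J3 runs 1 units, time = 46
Finish times: [37, 45, 46, 44]
Average turnaround = 172/4 = 43.0

43.0


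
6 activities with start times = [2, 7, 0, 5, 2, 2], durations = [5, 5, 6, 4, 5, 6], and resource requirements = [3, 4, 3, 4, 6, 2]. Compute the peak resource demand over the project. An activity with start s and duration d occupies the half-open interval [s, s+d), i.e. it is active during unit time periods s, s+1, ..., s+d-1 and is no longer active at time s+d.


Each activity i is active on [start_i, start_i + duration_i).
Compute total resource usage per time slot:
  t=0: active resources = [3], total = 3
  t=1: active resources = [3], total = 3
  t=2: active resources = [3, 3, 6, 2], total = 14
  t=3: active resources = [3, 3, 6, 2], total = 14
  t=4: active resources = [3, 3, 6, 2], total = 14
  t=5: active resources = [3, 3, 4, 6, 2], total = 18
  t=6: active resources = [3, 4, 6, 2], total = 15
  t=7: active resources = [4, 4, 2], total = 10
  t=8: active resources = [4, 4], total = 8
  t=9: active resources = [4], total = 4
  t=10: active resources = [4], total = 4
  t=11: active resources = [4], total = 4
Peak resource demand = 18

18


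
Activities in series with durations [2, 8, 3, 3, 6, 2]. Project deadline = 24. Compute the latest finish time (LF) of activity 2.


LF(activity 2) = deadline - sum of successor durations
Successors: activities 3 through 6 with durations [3, 3, 6, 2]
Sum of successor durations = 14
LF = 24 - 14 = 10

10


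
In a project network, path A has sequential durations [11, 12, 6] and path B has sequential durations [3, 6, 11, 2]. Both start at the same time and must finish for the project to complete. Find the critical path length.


Path A total = 11 + 12 + 6 = 29
Path B total = 3 + 6 + 11 + 2 = 22
Critical path = longest path = max(29, 22) = 29

29


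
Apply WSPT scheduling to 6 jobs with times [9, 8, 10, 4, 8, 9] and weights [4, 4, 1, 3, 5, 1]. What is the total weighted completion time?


Compute p/w ratios and sort ascending (WSPT): [(4, 3), (8, 5), (8, 4), (9, 4), (9, 1), (10, 1)]
Compute weighted completion times:
  Job (p=4,w=3): C=4, w*C=3*4=12
  Job (p=8,w=5): C=12, w*C=5*12=60
  Job (p=8,w=4): C=20, w*C=4*20=80
  Job (p=9,w=4): C=29, w*C=4*29=116
  Job (p=9,w=1): C=38, w*C=1*38=38
  Job (p=10,w=1): C=48, w*C=1*48=48
Total weighted completion time = 354

354


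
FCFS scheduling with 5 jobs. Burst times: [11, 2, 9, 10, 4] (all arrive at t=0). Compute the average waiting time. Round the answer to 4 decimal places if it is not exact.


FCFS order (as given): [11, 2, 9, 10, 4]
Waiting times:
  Job 1: wait = 0
  Job 2: wait = 11
  Job 3: wait = 13
  Job 4: wait = 22
  Job 5: wait = 32
Sum of waiting times = 78
Average waiting time = 78/5 = 15.6

15.6


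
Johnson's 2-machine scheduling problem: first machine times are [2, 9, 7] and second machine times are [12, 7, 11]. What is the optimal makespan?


Apply Johnson's rule:
  Group 1 (a <= b): [(1, 2, 12), (3, 7, 11)]
  Group 2 (a > b): [(2, 9, 7)]
Optimal job order: [1, 3, 2]
Schedule:
  Job 1: M1 done at 2, M2 done at 14
  Job 3: M1 done at 9, M2 done at 25
  Job 2: M1 done at 18, M2 done at 32
Makespan = 32

32


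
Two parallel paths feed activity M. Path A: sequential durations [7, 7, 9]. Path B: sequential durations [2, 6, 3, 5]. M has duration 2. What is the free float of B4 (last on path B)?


ES(B4) = sum of predecessors on chain B = 11
EF(B4) = ES + duration = 11 + 5 = 16
Successor of B4 is M. ES(M) = max(sum(A), sum(B)) = max(23, 16) = 23
Free float = ES(successor) - EF(current) = 23 - 16 = 7

7


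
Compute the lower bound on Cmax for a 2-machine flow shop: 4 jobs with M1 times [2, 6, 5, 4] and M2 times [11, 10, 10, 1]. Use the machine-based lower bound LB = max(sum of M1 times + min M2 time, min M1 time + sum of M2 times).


LB1 = sum(M1 times) + min(M2 times) = 17 + 1 = 18
LB2 = min(M1 times) + sum(M2 times) = 2 + 32 = 34
Lower bound = max(LB1, LB2) = max(18, 34) = 34

34


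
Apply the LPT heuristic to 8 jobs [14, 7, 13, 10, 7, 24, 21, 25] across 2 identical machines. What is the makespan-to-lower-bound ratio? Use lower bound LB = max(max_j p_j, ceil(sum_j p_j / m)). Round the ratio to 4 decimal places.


LPT order: [25, 24, 21, 14, 13, 10, 7, 7]
Machine loads after assignment: [59, 62]
LPT makespan = 62
Lower bound = max(max_job, ceil(total/2)) = max(25, 61) = 61
Ratio = 62 / 61 = 1.0164

1.0164


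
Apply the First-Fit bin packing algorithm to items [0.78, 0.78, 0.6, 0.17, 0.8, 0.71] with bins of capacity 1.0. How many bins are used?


Place items sequentially using First-Fit:
  Item 0.78 -> new Bin 1
  Item 0.78 -> new Bin 2
  Item 0.6 -> new Bin 3
  Item 0.17 -> Bin 1 (now 0.95)
  Item 0.8 -> new Bin 4
  Item 0.71 -> new Bin 5
Total bins used = 5

5


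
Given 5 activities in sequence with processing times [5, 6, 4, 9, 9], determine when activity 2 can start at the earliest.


Activity 2 starts after activities 1 through 1 complete.
Predecessor durations: [5]
ES = 5 = 5

5


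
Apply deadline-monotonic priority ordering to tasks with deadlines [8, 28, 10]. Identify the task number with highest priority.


Sort tasks by relative deadline (ascending):
  Task 1: deadline = 8
  Task 3: deadline = 10
  Task 2: deadline = 28
Priority order (highest first): [1, 3, 2]
Highest priority task = 1

1


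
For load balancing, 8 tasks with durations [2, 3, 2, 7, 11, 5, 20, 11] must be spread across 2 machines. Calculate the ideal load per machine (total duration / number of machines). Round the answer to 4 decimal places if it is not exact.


Total processing time = 2 + 3 + 2 + 7 + 11 + 5 + 20 + 11 = 61
Number of machines = 2
Ideal balanced load = 61 / 2 = 30.5

30.5


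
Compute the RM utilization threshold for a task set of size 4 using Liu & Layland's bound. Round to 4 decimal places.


Compute 2^(1/4) = 1.1892071150
Subtract 1: 1.1892071150 - 1 = 0.1892071150
Multiply by n: 4 * 0.1892071150 = 0.7568284600
Round to 4 dp: 0.7568

0.7568


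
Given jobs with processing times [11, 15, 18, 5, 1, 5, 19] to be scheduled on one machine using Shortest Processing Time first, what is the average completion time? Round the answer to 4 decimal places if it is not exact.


Sort jobs by processing time (SPT order): [1, 5, 5, 11, 15, 18, 19]
Compute completion times sequentially:
  Job 1: processing = 1, completes at 1
  Job 2: processing = 5, completes at 6
  Job 3: processing = 5, completes at 11
  Job 4: processing = 11, completes at 22
  Job 5: processing = 15, completes at 37
  Job 6: processing = 18, completes at 55
  Job 7: processing = 19, completes at 74
Sum of completion times = 206
Average completion time = 206/7 = 29.4286

29.4286


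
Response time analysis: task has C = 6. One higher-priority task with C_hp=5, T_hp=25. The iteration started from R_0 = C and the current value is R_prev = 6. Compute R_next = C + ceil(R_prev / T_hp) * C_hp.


R_next = C + ceil(R_prev / T_hp) * C_hp
ceil(6 / 25) = ceil(0.24) = 1
Interference = 1 * 5 = 5
R_next = 6 + 5 = 11

11


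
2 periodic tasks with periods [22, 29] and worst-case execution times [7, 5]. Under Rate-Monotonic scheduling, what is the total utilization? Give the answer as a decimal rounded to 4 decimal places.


Compute individual utilizations (exact fractions):
  Task 1: C/T = 7/22 (approx. 0.3182)
  Task 2: C/T = 5/29 (approx. 0.1724)
Total utilization U = 7/22 + 5/29 = 313/638
Rounded to 4 decimal places: U = 0.4906
RM (Liu & Layland) bound for 2 tasks = 0.828427; compare with U = 313/638 (approx. 0.490596)
U <= bound, so schedulable by RM sufficient condition.

0.4906


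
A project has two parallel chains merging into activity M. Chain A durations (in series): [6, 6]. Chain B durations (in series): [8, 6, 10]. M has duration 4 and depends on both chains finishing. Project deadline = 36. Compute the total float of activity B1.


Forward pass: ES(B1) = sum of predecessors on chain B = 0
EF = ES + duration = 0 + 8 = 8
Backward pass: LF(M) = deadline = 36; LS(M) = 36 - 4 = 32
LF(B1) = LS(M) - sum(successors on chain B) = 32 - 16 = 16
LS = LF - duration = 16 - 8 = 8
Total float = LS - ES = 8 - 0 = 8

8


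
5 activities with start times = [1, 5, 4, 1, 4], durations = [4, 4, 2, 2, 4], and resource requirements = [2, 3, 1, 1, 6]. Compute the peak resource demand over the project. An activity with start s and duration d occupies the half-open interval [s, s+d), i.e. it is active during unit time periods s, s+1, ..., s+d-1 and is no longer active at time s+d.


Each activity i is active on [start_i, start_i + duration_i).
Compute total resource usage per time slot:
  t=0: active resources = [], total = 0
  t=1: active resources = [2, 1], total = 3
  t=2: active resources = [2, 1], total = 3
  t=3: active resources = [2], total = 2
  t=4: active resources = [2, 1, 6], total = 9
  t=5: active resources = [3, 1, 6], total = 10
  t=6: active resources = [3, 6], total = 9
  t=7: active resources = [3, 6], total = 9
  t=8: active resources = [3], total = 3
Peak resource demand = 10

10


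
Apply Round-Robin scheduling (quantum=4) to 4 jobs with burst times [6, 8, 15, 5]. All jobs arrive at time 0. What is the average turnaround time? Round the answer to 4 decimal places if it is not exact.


Time quantum = 4
Execution trace:
  J1 runs 4 units, time = 4
  J2 runs 4 units, time = 8
  J3 runs 4 units, time = 12
  J4 runs 4 units, time = 16
  J1 runs 2 units, time = 18
  J2 runs 4 units, time = 22
  J3 runs 4 units, time = 26
  J4 runs 1 units, time = 27
  J3 runs 4 units, time = 31
  J3 runs 3 units, time = 34
Finish times: [18, 22, 34, 27]
Average turnaround = 101/4 = 25.25

25.25


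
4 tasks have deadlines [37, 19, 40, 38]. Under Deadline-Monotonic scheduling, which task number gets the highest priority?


Sort tasks by relative deadline (ascending):
  Task 2: deadline = 19
  Task 1: deadline = 37
  Task 4: deadline = 38
  Task 3: deadline = 40
Priority order (highest first): [2, 1, 4, 3]
Highest priority task = 2

2


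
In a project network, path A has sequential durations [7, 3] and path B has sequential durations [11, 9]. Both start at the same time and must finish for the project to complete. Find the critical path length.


Path A total = 7 + 3 = 10
Path B total = 11 + 9 = 20
Critical path = longest path = max(10, 20) = 20

20


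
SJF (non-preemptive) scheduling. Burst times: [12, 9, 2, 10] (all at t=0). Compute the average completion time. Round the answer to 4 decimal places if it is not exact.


SJF order (ascending): [2, 9, 10, 12]
Completion times:
  Job 1: burst=2, C=2
  Job 2: burst=9, C=11
  Job 3: burst=10, C=21
  Job 4: burst=12, C=33
Average completion = 67/4 = 16.75

16.75


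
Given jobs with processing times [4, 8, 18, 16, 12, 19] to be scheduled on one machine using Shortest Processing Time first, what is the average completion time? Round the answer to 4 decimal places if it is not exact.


Sort jobs by processing time (SPT order): [4, 8, 12, 16, 18, 19]
Compute completion times sequentially:
  Job 1: processing = 4, completes at 4
  Job 2: processing = 8, completes at 12
  Job 3: processing = 12, completes at 24
  Job 4: processing = 16, completes at 40
  Job 5: processing = 18, completes at 58
  Job 6: processing = 19, completes at 77
Sum of completion times = 215
Average completion time = 215/6 = 35.8333

35.8333


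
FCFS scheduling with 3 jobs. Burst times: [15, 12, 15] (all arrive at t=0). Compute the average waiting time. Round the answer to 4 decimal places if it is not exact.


FCFS order (as given): [15, 12, 15]
Waiting times:
  Job 1: wait = 0
  Job 2: wait = 15
  Job 3: wait = 27
Sum of waiting times = 42
Average waiting time = 42/3 = 14.0

14.0


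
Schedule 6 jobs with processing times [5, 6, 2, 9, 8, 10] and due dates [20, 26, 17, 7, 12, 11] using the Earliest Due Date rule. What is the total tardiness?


Sort by due date (EDD order): [(9, 7), (10, 11), (8, 12), (2, 17), (5, 20), (6, 26)]
Compute completion times and tardiness:
  Job 1: p=9, d=7, C=9, tardiness=max(0,9-7)=2
  Job 2: p=10, d=11, C=19, tardiness=max(0,19-11)=8
  Job 3: p=8, d=12, C=27, tardiness=max(0,27-12)=15
  Job 4: p=2, d=17, C=29, tardiness=max(0,29-17)=12
  Job 5: p=5, d=20, C=34, tardiness=max(0,34-20)=14
  Job 6: p=6, d=26, C=40, tardiness=max(0,40-26)=14
Total tardiness = 65

65


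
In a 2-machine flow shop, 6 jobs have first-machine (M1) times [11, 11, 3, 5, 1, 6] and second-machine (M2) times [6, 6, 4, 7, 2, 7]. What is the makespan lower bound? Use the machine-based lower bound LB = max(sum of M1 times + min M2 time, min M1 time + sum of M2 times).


LB1 = sum(M1 times) + min(M2 times) = 37 + 2 = 39
LB2 = min(M1 times) + sum(M2 times) = 1 + 32 = 33
Lower bound = max(LB1, LB2) = max(39, 33) = 39

39


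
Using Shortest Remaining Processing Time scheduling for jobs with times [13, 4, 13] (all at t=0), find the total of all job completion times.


Since all jobs arrive at t=0, SRPT equals SPT ordering.
SPT order: [4, 13, 13]
Completion times:
  Job 1: p=4, C=4
  Job 2: p=13, C=17
  Job 3: p=13, C=30
Total completion time = 4 + 17 + 30 = 51

51


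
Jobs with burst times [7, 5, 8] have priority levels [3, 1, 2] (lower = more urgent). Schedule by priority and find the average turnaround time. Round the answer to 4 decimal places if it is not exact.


Sort by priority (ascending = highest first):
Order: [(1, 5), (2, 8), (3, 7)]
Completion times:
  Priority 1, burst=5, C=5
  Priority 2, burst=8, C=13
  Priority 3, burst=7, C=20
Average turnaround = 38/3 = 12.6667

12.6667


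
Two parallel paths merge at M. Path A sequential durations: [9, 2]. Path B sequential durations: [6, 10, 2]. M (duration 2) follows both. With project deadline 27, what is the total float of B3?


Forward pass: ES(B3) = sum of predecessors on chain B = 16
EF = ES + duration = 16 + 2 = 18
Backward pass: LF(M) = deadline = 27; LS(M) = 27 - 2 = 25
LF(B3) = LS(M) - sum(successors on chain B) = 25 - 0 = 25
LS = LF - duration = 25 - 2 = 23
Total float = LS - ES = 23 - 16 = 7

7


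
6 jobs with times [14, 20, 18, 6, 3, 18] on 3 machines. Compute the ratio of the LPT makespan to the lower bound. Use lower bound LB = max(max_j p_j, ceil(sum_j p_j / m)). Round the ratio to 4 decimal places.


LPT order: [20, 18, 18, 14, 6, 3]
Machine loads after assignment: [23, 32, 24]
LPT makespan = 32
Lower bound = max(max_job, ceil(total/3)) = max(20, 27) = 27
Ratio = 32 / 27 = 1.1852

1.1852


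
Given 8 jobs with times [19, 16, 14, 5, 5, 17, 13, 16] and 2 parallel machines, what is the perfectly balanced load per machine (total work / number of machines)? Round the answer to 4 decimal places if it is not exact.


Total processing time = 19 + 16 + 14 + 5 + 5 + 17 + 13 + 16 = 105
Number of machines = 2
Ideal balanced load = 105 / 2 = 52.5

52.5


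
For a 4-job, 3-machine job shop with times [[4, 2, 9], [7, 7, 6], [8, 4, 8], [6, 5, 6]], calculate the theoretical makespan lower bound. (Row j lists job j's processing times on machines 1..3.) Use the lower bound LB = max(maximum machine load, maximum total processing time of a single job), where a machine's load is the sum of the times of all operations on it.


Machine loads:
  Machine 1: 4 + 7 + 8 + 6 = 25
  Machine 2: 2 + 7 + 4 + 5 = 18
  Machine 3: 9 + 6 + 8 + 6 = 29
Max machine load = 29
Job totals:
  Job 1: 15
  Job 2: 20
  Job 3: 20
  Job 4: 17
Max job total = 20
Lower bound = max(29, 20) = 29

29
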